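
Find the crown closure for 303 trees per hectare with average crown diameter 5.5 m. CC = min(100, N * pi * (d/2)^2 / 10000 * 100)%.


(d/2)^2 = (5.5/2)^2 = 2.75^2 = 7.5625
Crown area = 3.141593 * 7.5625 = 23.7583 m^2
N * area / 10000 * 100 = 303 * 23.7583 / 10000 * 100 = 71.9876
CC = min(100, 71.9876) = 71.9876 ≈ 72.0%

72.0%


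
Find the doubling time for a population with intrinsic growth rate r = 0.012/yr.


td = ln(2) / 0.012 = 0.693147 / 0.012 = 57.7623 ≈ 57.8 years

57.8 years


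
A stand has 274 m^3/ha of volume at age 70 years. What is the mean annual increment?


MAI = 274 / 70 = 3.9143 ≈ 3.91 m^3/ha/yr

3.91 m^3/ha/yr


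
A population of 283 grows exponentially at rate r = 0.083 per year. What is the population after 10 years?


r*t = 0.083 * 10 = 0.83
exp(0.83) = 2.29332
N = 283 * 2.29332 = 649.010 ≈ 649

649


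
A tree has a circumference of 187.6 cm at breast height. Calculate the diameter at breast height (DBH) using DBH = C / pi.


DBH = C / pi = 187.6 / 3.141593 = 59.7149 ≈ 59.71 cm

59.71 cm


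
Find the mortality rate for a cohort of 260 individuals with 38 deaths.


Mortality rate = 38 / 260 = 0.146154 ≈ 0.1462

0.1462


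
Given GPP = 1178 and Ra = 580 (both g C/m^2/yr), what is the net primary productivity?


NPP = GPP - Ra = 1178 - 580 = 598 g C/m^2/yr

598 g C/m^2/yr


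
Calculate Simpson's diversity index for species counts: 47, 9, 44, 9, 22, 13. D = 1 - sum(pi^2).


Total N = 47 + 9 + 44 + 9 + 22 + 13 = 144
Per-species terms:
  p = 47/144 = 0.326389; p^2 = 0.326389^2 = 0.106530
  p = 9/144 = 0.062500; p^2 = 0.062500^2 = 0.003906
  p = 44/144 = 0.305556; p^2 = 0.305556^2 = 0.093364
  p = 9/144 = 0.062500; p^2 = 0.062500^2 = 0.003906
  p = 22/144 = 0.152778; p^2 = 0.152778^2 = 0.023341
  p = 13/144 = 0.090278; p^2 = 0.090278^2 = 0.008150
sum(p^2) = 0.106530 + 0.003906 + 0.093364 + 0.003906 + 0.023341 + 0.008150 = 0.239197
D = 1 - 0.239197 = 0.760803 ≈ 0.7608

0.7608


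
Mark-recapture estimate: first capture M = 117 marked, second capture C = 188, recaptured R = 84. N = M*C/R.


N = M * C / R = 117 * 188 / 84 = 21996 / 84 = 261.86 ≈ 262

262 individuals


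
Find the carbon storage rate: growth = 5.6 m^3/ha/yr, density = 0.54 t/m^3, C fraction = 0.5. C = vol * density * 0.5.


C = 5.6 * 0.54 * 0.5 = 1.512 ≈ 1.51 t C/ha/yr

1.51 t C/ha/yr


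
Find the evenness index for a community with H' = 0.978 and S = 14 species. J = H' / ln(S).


ln(14) = 2.63906
J = H' / ln(S) = 0.978 / 2.63906 = 0.370586 ≈ 0.3706

0.3706


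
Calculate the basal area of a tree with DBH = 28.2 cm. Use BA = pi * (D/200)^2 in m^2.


D/200 = 28.2/200 = 0.141 m
(D/200)^2 = 0.141^2 = 0.019881
BA = 3.141593 * 0.019881 = 0.0624580 ≈ 0.0625 m^2

0.0625 m^2


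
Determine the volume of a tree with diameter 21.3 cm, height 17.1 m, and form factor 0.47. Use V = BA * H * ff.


(D/200)^2 = (21.3/200)^2 = 0.1065^2 = 0.01134225
BA = 3.141593 * 0.01134225 = 0.0356327 m^2
V = 0.0356327 * 17.1 * 0.47 = 0.286380 ≈ 0.286 m^3

0.286 m^3


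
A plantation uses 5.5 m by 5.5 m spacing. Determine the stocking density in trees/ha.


N = 10000 / 5.5^2 = 10000 / 30.25 = 330.579 ≈ 331 trees/ha

331 trees/ha


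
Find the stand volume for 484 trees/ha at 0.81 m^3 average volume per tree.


V_stand = 484 * 0.81 = 392.04 ≈ 392.0 m^3/ha

392.0 m^3/ha


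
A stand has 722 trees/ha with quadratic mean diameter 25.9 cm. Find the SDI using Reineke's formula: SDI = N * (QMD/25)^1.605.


QMD/25 = 25.9/25 = 1.036
(1.036)^1.605 = exp(1.605 * ln(1.036)) = exp(1.605 * 0.0353671) = exp(0.0567642) = 1.05841
SDI = 722 * 1.05841 = 764.172 ≈ 764

764


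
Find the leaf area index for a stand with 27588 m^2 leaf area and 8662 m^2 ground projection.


LAI = 27588 / 8662 = 3.1849 ≈ 3.18

3.18


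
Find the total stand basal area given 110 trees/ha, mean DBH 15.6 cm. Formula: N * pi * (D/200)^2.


(D/200)^2 = (15.6/200)^2 = 0.078^2 = 0.006084
Individual BA = 3.141593 * 0.006084 = 0.0191135 m^2
Stand BA = 110 * 0.0191135 = 2.10249 ≈ 2.10 m^2/ha

2.10 m^2/ha


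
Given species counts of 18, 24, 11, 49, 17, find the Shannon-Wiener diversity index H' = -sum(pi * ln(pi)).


Total N = 18 + 24 + 11 + 49 + 17 = 119
Per-species terms:
  p = 18/119 = 0.151261; ln(p) = -1.888748; p*ln(p) = 0.151261 * (-1.888748) = -0.285694
  p = 24/119 = 0.201681; ln(p) = -1.601068; p*ln(p) = 0.201681 * (-1.601068) = -0.322905
  p = 11/119 = 0.092437; ln(p) = -2.381228; p*ln(p) = 0.092437 * (-2.381228) = -0.220114
  p = 49/119 = 0.411765; ln(p) = -0.887302; p*ln(p) = 0.411765 * (-0.887302) = -0.365360
  p = 17/119 = 0.142857; ln(p) = -1.945911; p*ln(p) = 0.142857 * (-1.945911) = -0.277987
sum(p*ln(p)) = (-0.285694) + (-0.322905) + (-0.220114) + (-0.365360) + (-0.277987) = -1.472060
H' = -(-1.472060) = 1.472060 ≈ 1.4721

1.4721


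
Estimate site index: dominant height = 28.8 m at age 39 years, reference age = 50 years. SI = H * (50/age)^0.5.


50/39 = 1.28205
(1.28205)^0.5 = 1.13228
SI = 28.8 * 1.13228 = 32.6097 ≈ 32.6 m

32.6 m


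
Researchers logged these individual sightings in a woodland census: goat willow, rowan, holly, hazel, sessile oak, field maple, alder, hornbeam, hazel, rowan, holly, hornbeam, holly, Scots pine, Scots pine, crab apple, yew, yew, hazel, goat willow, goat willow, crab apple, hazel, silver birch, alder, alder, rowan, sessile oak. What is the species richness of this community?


Total individuals logged = 28
Distinct species (count of individuals): goat willow (3), rowan (3), holly (3), hazel (4), sessile oak (2), field maple (1), alder (3), hornbeam (2), Scots pine (2), crab apple (2), yew (2), silver birch (1)
Species richness = number of distinct species = 12

12


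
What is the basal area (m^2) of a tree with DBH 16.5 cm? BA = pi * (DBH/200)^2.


D/200 = 16.5/200 = 0.0825 m
(D/200)^2 = 0.0825^2 = 0.00680625
BA = 3.141593 * 0.00680625 = 0.0213825 ≈ 0.0214 m^2

0.0214 m^2


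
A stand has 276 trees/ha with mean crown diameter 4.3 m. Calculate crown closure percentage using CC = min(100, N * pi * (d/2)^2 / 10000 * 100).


(d/2)^2 = (4.3/2)^2 = 2.15^2 = 4.6225
Crown area = 3.141593 * 4.6225 = 14.5220 m^2
N * area / 10000 * 100 = 276 * 14.5220 / 10000 * 100 = 40.0807
CC = min(100, 40.0807) = 40.0807 ≈ 40.1%

40.1%


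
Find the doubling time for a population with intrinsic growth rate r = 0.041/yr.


td = ln(2) / 0.041 = 0.693147 / 0.041 = 16.9060 ≈ 16.9 years

16.9 years


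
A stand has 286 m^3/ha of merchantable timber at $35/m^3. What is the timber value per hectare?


Value = 286 * 35 = $10010/ha

$10010/ha


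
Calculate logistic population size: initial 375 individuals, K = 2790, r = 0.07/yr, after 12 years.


(K - N0)/N0 = (2790 - 375)/375 = 2415/375 = 6.44000
r*t = 0.07 * 12 = 0.84; exp(-0.84) = 0.431711
6.44000 * 0.431711 = 2.78022
1 + 2.78022 = 3.78022
N = 2790 / 3.78022 = 738.052 ≈ 738

738


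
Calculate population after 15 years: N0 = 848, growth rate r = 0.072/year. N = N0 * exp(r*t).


r*t = 0.072 * 15 = 1.08
exp(1.08) = 2.94468
N = 848 * 2.94468 = 2497.09 ≈ 2497

2497


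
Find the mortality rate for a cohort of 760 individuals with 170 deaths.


Mortality rate = 170 / 760 = 0.223684 ≈ 0.2237

0.2237


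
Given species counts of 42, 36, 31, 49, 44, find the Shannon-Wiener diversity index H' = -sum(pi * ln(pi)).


Total N = 42 + 36 + 31 + 49 + 44 = 202
Per-species terms:
  p = 42/202 = 0.207921; ln(p) = -1.570597; p*ln(p) = 0.207921 * (-1.570597) = -0.326560
  p = 36/202 = 0.178218; ln(p) = -1.724748; p*ln(p) = 0.178218 * (-1.724748) = -0.307381
  p = 31/202 = 0.153465; ln(p) = -1.874283; p*ln(p) = 0.153465 * (-1.874283) = -0.287637
  p = 49/202 = 0.242574; ln(p) = -1.416448; p*ln(p) = 0.242574 * (-1.416448) = -0.343593
  p = 44/202 = 0.217822; ln(p) = -1.524077; p*ln(p) = 0.217822 * (-1.524077) = -0.331978
sum(p*ln(p)) = (-0.326560) + (-0.307381) + (-0.287637) + (-0.343593) + (-0.331978) = -1.597149
H' = -(-1.597149) = 1.597149 ≈ 1.5971

1.5971


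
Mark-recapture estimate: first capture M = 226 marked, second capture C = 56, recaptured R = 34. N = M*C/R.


N = M * C / R = 226 * 56 / 34 = 12656 / 34 = 372.24 ≈ 372

372 individuals


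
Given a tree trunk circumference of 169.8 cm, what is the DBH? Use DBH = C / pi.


DBH = C / pi = 169.8 / 3.141593 = 54.0490 ≈ 54.05 cm

54.05 cm


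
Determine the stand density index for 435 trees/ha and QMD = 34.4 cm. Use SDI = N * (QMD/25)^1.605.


QMD/25 = 34.4/25 = 1.376
(1.376)^1.605 = exp(1.605 * ln(1.376)) = exp(1.605 * 0.319181) = exp(0.512286) = 1.66910
SDI = 435 * 1.66910 = 726.059 ≈ 726

726


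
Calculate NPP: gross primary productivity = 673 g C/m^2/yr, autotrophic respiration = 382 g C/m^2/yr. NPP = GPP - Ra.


NPP = GPP - Ra = 673 - 382 = 291 g C/m^2/yr

291 g C/m^2/yr


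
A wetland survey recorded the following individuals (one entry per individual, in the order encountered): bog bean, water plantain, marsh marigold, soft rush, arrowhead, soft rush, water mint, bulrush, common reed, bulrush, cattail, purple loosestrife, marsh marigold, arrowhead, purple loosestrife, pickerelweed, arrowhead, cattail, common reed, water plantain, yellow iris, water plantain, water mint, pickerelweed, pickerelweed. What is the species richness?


Total individuals logged = 25
Distinct species (count of individuals): bog bean (1), water plantain (3), marsh marigold (2), soft rush (2), arrowhead (3), water mint (2), bulrush (2), common reed (2), cattail (2), purple loosestrife (2), pickerelweed (3), yellow iris (1)
Species richness = number of distinct species = 12

12


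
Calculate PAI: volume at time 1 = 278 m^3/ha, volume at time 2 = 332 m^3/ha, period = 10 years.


PAI = (V2 - V1) / period = (332 - 278) / 10 = 54 / 10 = 5.40 m^3/ha/yr

5.40 m^3/ha/yr


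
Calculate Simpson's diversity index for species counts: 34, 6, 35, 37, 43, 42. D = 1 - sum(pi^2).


Total N = 34 + 6 + 35 + 37 + 43 + 42 = 197
Per-species terms:
  p = 34/197 = 0.172589; p^2 = 0.172589^2 = 0.029787
  p = 6/197 = 0.030457; p^2 = 0.030457^2 = 0.000928
  p = 35/197 = 0.177665; p^2 = 0.177665^2 = 0.031565
  p = 37/197 = 0.187817; p^2 = 0.187817^2 = 0.035275
  p = 43/197 = 0.218274; p^2 = 0.218274^2 = 0.047644
  p = 42/197 = 0.213198; p^2 = 0.213198^2 = 0.045453
sum(p^2) = 0.029787 + 0.000928 + 0.031565 + 0.035275 + 0.047644 + 0.045453 = 0.190652
D = 1 - 0.190652 = 0.809348 ≈ 0.8093

0.8093


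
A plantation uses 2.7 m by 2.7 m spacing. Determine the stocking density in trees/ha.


N = 10000 / 2.7^2 = 10000 / 7.29 = 1371.74 ≈ 1372 trees/ha

1372 trees/ha


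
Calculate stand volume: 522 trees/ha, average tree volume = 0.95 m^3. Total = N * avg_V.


V_stand = 522 * 0.95 = 495.9 m^3/ha

495.9 m^3/ha


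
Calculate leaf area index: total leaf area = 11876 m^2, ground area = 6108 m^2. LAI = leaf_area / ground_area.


LAI = 11876 / 6108 = 1.9443 ≈ 1.94

1.94


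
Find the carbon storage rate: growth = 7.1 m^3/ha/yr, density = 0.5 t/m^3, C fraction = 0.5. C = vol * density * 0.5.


C = 7.1 * 0.5 * 0.5 = 1.775 ≈ 1.78 t C/ha/yr

1.78 t C/ha/yr


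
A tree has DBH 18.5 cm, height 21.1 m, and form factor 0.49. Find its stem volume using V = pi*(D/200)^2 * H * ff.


(D/200)^2 = (18.5/200)^2 = 0.0925^2 = 0.00855625
BA = 3.141593 * 0.00855625 = 0.0268803 m^2
V = 0.0268803 * 21.1 * 0.49 = 0.277915 ≈ 0.278 m^3

0.278 m^3


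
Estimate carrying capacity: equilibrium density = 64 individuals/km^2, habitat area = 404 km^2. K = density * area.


K = 64 * 404 = 25856 individuals

25856 individuals


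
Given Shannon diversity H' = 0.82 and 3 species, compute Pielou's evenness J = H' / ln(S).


ln(3) = 1.09861
J = H' / ln(S) = 0.82 / 1.09861 = 0.746398 ≈ 0.7464

0.7464


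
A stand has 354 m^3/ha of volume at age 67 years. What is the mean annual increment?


MAI = 354 / 67 = 5.2836 ≈ 5.28 m^3/ha/yr

5.28 m^3/ha/yr


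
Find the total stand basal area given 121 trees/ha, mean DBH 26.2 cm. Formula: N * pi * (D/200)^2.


(D/200)^2 = (26.2/200)^2 = 0.131^2 = 0.017161
Individual BA = 3.141593 * 0.017161 = 0.0539129 m^2
Stand BA = 121 * 0.0539129 = 6.52346 ≈ 6.52 m^2/ha

6.52 m^2/ha


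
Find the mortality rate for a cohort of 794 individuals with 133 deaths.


Mortality rate = 133 / 794 = 0.167506 ≈ 0.1675

0.1675


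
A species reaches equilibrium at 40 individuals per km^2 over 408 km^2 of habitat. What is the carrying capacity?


K = 40 * 408 = 16320 individuals

16320 individuals


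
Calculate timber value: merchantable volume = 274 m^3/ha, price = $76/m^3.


Value = 274 * 76 = $20824/ha

$20824/ha


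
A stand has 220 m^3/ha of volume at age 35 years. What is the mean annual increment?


MAI = 220 / 35 = 6.2857 ≈ 6.29 m^3/ha/yr

6.29 m^3/ha/yr


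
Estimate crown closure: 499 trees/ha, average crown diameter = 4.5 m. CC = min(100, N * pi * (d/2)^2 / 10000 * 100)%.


(d/2)^2 = (4.5/2)^2 = 2.25^2 = 5.0625
Crown area = 3.141593 * 5.0625 = 15.9043 m^2
N * area / 10000 * 100 = 499 * 15.9043 / 10000 * 100 = 79.3625
CC = min(100, 79.3625) = 79.3625 ≈ 79.4%

79.4%


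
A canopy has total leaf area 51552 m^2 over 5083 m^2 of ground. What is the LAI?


LAI = 51552 / 5083 = 10.1420 ≈ 10.14

10.14


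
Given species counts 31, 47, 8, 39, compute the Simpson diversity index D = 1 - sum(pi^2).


Total N = 31 + 47 + 8 + 39 = 125
Per-species terms:
  p = 31/125 = 0.248000; p^2 = 0.248000^2 = 0.061504
  p = 47/125 = 0.376000; p^2 = 0.376000^2 = 0.141376
  p = 8/125 = 0.064000; p^2 = 0.064000^2 = 0.004096
  p = 39/125 = 0.312000; p^2 = 0.312000^2 = 0.097344
sum(p^2) = 0.061504 + 0.141376 + 0.004096 + 0.097344 = 0.304320
D = 1 - 0.304320 = 0.695680 ≈ 0.6957

0.6957


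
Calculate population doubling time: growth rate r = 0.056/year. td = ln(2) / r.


td = ln(2) / 0.056 = 0.693147 / 0.056 = 12.3776 ≈ 12.4 years

12.4 years


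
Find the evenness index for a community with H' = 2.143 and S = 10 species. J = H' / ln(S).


ln(10) = 2.30259
J = H' / ln(S) = 2.143 / 2.30259 = 0.930691 ≈ 0.9307

0.9307


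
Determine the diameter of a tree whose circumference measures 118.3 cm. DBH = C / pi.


DBH = C / pi = 118.3 / 3.141593 = 37.6561 ≈ 37.66 cm

37.66 cm


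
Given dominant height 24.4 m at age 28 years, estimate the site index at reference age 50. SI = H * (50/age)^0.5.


50/28 = 1.78571
(1.78571)^0.5 = 1.33630
SI = 24.4 * 1.33630 = 32.6057 ≈ 32.6 m

32.6 m


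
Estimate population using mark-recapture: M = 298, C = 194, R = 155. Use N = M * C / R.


N = M * C / R = 298 * 194 / 155 = 57812 / 155 = 372.98 ≈ 373

373 individuals


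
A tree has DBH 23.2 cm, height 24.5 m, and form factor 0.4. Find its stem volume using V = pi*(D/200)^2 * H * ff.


(D/200)^2 = (23.2/200)^2 = 0.116^2 = 0.013456
BA = 3.141593 * 0.013456 = 0.0422733 m^2
V = 0.0422733 * 24.5 * 0.4 = 0.414278 ≈ 0.414 m^3

0.414 m^3


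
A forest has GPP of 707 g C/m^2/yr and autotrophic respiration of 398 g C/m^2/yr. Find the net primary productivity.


NPP = GPP - Ra = 707 - 398 = 309 g C/m^2/yr

309 g C/m^2/yr


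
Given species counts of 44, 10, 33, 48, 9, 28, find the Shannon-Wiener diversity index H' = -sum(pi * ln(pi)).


Total N = 44 + 10 + 33 + 48 + 9 + 28 = 172
Per-species terms:
  p = 44/172 = 0.255814; ln(p) = -1.363305; p*ln(p) = 0.255814 * (-1.363305) = -0.348753
  p = 10/172 = 0.058140; ln(p) = -2.844901; p*ln(p) = 0.058140 * (-2.844901) = -0.165403
  p = 33/172 = 0.191860; ln(p) = -1.650989; p*ln(p) = 0.191860 * (-1.650989) = -0.316759
  p = 48/172 = 0.279070; ln(p) = -1.276293; p*ln(p) = 0.279070 * (-1.276293) = -0.356175
  p = 9/172 = 0.052326; ln(p) = -2.950262; p*ln(p) = 0.052326 * (-2.950262) = -0.154375
  p = 28/172 = 0.162791; ln(p) = -1.815288; p*ln(p) = 0.162791 * (-1.815288) = -0.295513
sum(p*ln(p)) = (-0.348753) + (-0.165403) + (-0.316759) + (-0.356175) + (-0.154375) + (-0.295513) = -1.636978
H' = -(-1.636978) = 1.636978 ≈ 1.6370

1.6370


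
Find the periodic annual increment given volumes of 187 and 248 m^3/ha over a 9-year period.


PAI = (V2 - V1) / period = (248 - 187) / 9 = 61 / 9 = 6.7778 ≈ 6.78 m^3/ha/yr

6.78 m^3/ha/yr


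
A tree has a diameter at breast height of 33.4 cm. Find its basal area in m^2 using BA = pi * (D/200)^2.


D/200 = 33.4/200 = 0.167 m
(D/200)^2 = 0.167^2 = 0.027889
BA = 3.141593 * 0.027889 = 0.0876159 ≈ 0.0876 m^2

0.0876 m^2


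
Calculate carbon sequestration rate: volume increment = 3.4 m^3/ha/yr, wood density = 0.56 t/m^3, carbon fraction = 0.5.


C = 3.4 * 0.56 * 0.5 = 0.952 ≈ 0.95 t C/ha/yr

0.95 t C/ha/yr


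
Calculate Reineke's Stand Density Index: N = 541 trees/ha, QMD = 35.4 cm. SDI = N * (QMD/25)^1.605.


QMD/25 = 35.4/25 = 1.416
(1.416)^1.605 = exp(1.605 * ln(1.416)) = exp(1.605 * 0.347836) = exp(0.558277) = 1.74766
SDI = 541 * 1.74766 = 945.484 ≈ 945

945


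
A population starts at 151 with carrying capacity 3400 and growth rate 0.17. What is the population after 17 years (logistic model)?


(K - N0)/N0 = (3400 - 151)/151 = 3249/151 = 21.5166
r*t = 0.17 * 17 = 2.89; exp(-2.89) = 0.0555762
21.5166 * 0.0555762 = 1.19581
1 + 1.19581 = 2.19581
N = 3400 / 2.19581 = 1548.40 ≈ 1548

1548


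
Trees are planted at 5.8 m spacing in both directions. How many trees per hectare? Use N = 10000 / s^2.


N = 10000 / 5.8^2 = 10000 / 33.64 = 297.265 ≈ 297 trees/ha

297 trees/ha


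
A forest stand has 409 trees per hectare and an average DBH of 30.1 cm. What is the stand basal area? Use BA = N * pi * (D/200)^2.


(D/200)^2 = (30.1/200)^2 = 0.1505^2 = 0.02265025
Individual BA = 3.141593 * 0.02265025 = 0.0711579 m^2
Stand BA = 409 * 0.0711579 = 29.1036 ≈ 29.10 m^2/ha

29.10 m^2/ha


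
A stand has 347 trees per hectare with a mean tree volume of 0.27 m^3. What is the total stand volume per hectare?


V_stand = 347 * 0.27 = 93.69 ≈ 93.7 m^3/ha

93.7 m^3/ha


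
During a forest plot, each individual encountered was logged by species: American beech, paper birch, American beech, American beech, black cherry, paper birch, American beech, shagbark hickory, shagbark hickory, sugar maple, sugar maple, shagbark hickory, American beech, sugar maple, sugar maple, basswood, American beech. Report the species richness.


Total individuals logged = 17
Distinct species (count of individuals): American beech (6), paper birch (2), black cherry (1), shagbark hickory (3), sugar maple (4), basswood (1)
Species richness = number of distinct species = 6

6


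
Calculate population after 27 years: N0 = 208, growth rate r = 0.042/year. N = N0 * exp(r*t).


r*t = 0.042 * 27 = 1.134
exp(1.134) = 3.10806
N = 208 * 3.10806 = 646.476 ≈ 646

646


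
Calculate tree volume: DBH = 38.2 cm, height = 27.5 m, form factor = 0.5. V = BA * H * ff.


(D/200)^2 = (38.2/200)^2 = 0.191^2 = 0.036481
BA = 3.141593 * 0.036481 = 0.114608 m^2
V = 0.114608 * 27.5 * 0.5 = 1.57586 ≈ 1.576 m^3

1.576 m^3


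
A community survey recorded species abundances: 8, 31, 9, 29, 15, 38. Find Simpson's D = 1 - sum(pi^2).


Total N = 8 + 31 + 9 + 29 + 15 + 38 = 130
Per-species terms:
  p = 8/130 = 0.061538; p^2 = 0.061538^2 = 0.003787
  p = 31/130 = 0.238462; p^2 = 0.238462^2 = 0.056864
  p = 9/130 = 0.069231; p^2 = 0.069231^2 = 0.004793
  p = 29/130 = 0.223077; p^2 = 0.223077^2 = 0.049763
  p = 15/130 = 0.115385; p^2 = 0.115385^2 = 0.013314
  p = 38/130 = 0.292308; p^2 = 0.292308^2 = 0.085444
sum(p^2) = 0.003787 + 0.056864 + 0.004793 + 0.049763 + 0.013314 + 0.085444 = 0.213965
D = 1 - 0.213965 = 0.786035 ≈ 0.7860

0.7860


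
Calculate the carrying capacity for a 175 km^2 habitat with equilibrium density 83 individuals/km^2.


K = 83 * 175 = 14525 individuals

14525 individuals


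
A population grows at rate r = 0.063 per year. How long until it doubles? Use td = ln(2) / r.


td = ln(2) / 0.063 = 0.693147 / 0.063 = 11.0023 ≈ 11.0 years

11.0 years


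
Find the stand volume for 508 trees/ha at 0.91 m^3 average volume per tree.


V_stand = 508 * 0.91 = 462.28 ≈ 462.3 m^3/ha

462.3 m^3/ha


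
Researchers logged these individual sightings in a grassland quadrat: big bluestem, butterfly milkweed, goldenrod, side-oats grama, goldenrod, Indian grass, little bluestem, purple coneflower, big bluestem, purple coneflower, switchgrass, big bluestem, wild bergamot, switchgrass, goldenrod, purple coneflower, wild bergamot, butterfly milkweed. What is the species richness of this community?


Total individuals logged = 18
Distinct species (count of individuals): big bluestem (3), butterfly milkweed (2), goldenrod (3), side-oats grama (1), Indian grass (1), little bluestem (1), purple coneflower (3), switchgrass (2), wild bergamot (2)
Species richness = number of distinct species = 9

9


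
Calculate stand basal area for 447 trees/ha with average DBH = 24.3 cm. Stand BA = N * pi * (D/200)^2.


(D/200)^2 = (24.3/200)^2 = 0.1215^2 = 0.01476225
Individual BA = 3.141593 * 0.01476225 = 0.0463770 m^2
Stand BA = 447 * 0.0463770 = 20.7305 ≈ 20.73 m^2/ha

20.73 m^2/ha


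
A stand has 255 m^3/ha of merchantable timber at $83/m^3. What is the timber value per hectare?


Value = 255 * 83 = $21165/ha

$21165/ha


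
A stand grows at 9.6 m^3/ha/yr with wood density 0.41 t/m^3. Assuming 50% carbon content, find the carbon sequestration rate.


C = 9.6 * 0.41 * 0.5 = 1.968 ≈ 1.97 t C/ha/yr

1.97 t C/ha/yr


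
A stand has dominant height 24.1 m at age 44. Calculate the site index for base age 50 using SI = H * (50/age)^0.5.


50/44 = 1.13636
(1.13636)^0.5 = 1.06600
SI = 24.1 * 1.06600 = 25.6906 ≈ 25.7 m

25.7 m


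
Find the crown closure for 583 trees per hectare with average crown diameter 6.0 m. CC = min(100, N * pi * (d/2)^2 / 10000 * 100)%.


(d/2)^2 = (6.0/2)^2 = 3^2 = 9
Crown area = 3.141593 * 9 = 28.2743 m^2
N * area / 10000 * 100 = 583 * 28.2743 / 10000 * 100 = 164.839
CC = min(100, 164.839) = 100%

100%


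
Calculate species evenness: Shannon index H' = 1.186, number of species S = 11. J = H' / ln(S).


ln(11) = 2.39790
J = H' / ln(S) = 1.186 / 2.39790 = 0.494599 ≈ 0.4946

0.4946


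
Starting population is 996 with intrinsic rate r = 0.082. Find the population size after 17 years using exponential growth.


r*t = 0.082 * 17 = 1.394
exp(1.394) = 4.03094
N = 996 * 4.03094 = 4014.82 ≈ 4015

4015


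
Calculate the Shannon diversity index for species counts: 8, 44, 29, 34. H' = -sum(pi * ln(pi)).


Total N = 8 + 44 + 29 + 34 = 115
Per-species terms:
  p = 8/115 = 0.069565; ln(p) = -2.665494; p*ln(p) = 0.069565 * (-2.665494) = -0.185425
  p = 44/115 = 0.382609; ln(p) = -0.960742; p*ln(p) = 0.382609 * (-0.960742) = -0.367589
  p = 29/115 = 0.252174; ln(p) = -1.377636; p*ln(p) = 0.252174 * (-1.377636) = -0.347404
  p = 34/115 = 0.295652; ln(p) = -1.218572; p*ln(p) = 0.295652 * (-1.218572) = -0.360273
sum(p*ln(p)) = (-0.185425) + (-0.367589) + (-0.347404) + (-0.360273) = -1.260691
H' = -(-1.260691) = 1.260691 ≈ 1.2607

1.2607


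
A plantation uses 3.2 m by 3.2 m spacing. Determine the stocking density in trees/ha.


N = 10000 / 3.2^2 = 10000 / 10.24 = 976.563 ≈ 977 trees/ha

977 trees/ha


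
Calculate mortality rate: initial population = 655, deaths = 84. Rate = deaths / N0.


Mortality rate = 84 / 655 = 0.128244 ≈ 0.1282

0.1282


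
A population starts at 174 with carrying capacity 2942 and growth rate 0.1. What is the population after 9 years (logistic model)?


(K - N0)/N0 = (2942 - 174)/174 = 2768/174 = 15.9080
r*t = 0.1 * 9 = 0.9; exp(-0.9) = 0.406570
15.9080 * 0.406570 = 6.46772
1 + 6.46772 = 7.46772
N = 2942 / 7.46772 = 393.962 ≈ 394

394


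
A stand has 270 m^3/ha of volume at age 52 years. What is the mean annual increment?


MAI = 270 / 52 = 5.1923 ≈ 5.19 m^3/ha/yr

5.19 m^3/ha/yr


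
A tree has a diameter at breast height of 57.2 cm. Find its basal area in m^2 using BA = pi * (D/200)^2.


D/200 = 57.2/200 = 0.286 m
(D/200)^2 = 0.286^2 = 0.081796
BA = 3.141593 * 0.081796 = 0.256970 ≈ 0.2570 m^2

0.2570 m^2


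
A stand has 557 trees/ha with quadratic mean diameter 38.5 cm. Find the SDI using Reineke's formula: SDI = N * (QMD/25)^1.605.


QMD/25 = 38.5/25 = 1.54
(1.54)^1.605 = exp(1.605 * ln(1.54)) = exp(1.605 * 0.431782) = exp(0.693010) = 1.99973
SDI = 557 * 1.99973 = 1113.85 ≈ 1114

1114


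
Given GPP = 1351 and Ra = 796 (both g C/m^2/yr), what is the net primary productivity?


NPP = GPP - Ra = 1351 - 796 = 555 g C/m^2/yr

555 g C/m^2/yr


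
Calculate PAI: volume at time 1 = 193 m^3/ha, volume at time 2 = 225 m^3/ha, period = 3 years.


PAI = (V2 - V1) / period = (225 - 193) / 3 = 32 / 3 = 10.6667 ≈ 10.67 m^3/ha/yr

10.67 m^3/ha/yr


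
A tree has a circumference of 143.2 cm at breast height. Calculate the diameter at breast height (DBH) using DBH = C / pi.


DBH = C / pi = 143.2 / 3.141593 = 45.5820 ≈ 45.58 cm

45.58 cm


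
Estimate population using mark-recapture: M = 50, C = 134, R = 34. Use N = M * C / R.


N = M * C / R = 50 * 134 / 34 = 6700 / 34 = 197.06 ≈ 197

197 individuals


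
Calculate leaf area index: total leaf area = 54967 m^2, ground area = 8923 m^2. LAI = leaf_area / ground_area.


LAI = 54967 / 8923 = 6.1601 ≈ 6.16

6.16


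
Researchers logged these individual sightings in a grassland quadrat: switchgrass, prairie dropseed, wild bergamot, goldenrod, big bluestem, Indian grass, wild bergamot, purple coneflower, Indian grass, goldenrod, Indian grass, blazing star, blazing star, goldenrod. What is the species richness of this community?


Total individuals logged = 14
Distinct species (count of individuals): switchgrass (1), prairie dropseed (1), wild bergamot (2), goldenrod (3), big bluestem (1), Indian grass (3), purple coneflower (1), blazing star (2)
Species richness = number of distinct species = 8

8


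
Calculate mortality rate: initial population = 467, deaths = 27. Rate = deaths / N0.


Mortality rate = 27 / 467 = 0.057816 ≈ 0.0578

0.0578


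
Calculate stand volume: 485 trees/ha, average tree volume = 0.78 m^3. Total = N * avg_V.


V_stand = 485 * 0.78 = 378.3 m^3/ha

378.3 m^3/ha


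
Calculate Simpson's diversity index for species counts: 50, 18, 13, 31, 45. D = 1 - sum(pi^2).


Total N = 50 + 18 + 13 + 31 + 45 = 157
Per-species terms:
  p = 50/157 = 0.318471; p^2 = 0.318471^2 = 0.101424
  p = 18/157 = 0.114650; p^2 = 0.114650^2 = 0.013145
  p = 13/157 = 0.082803; p^2 = 0.082803^2 = 0.006856
  p = 31/157 = 0.197452; p^2 = 0.197452^2 = 0.038987
  p = 45/157 = 0.286624; p^2 = 0.286624^2 = 0.082153
sum(p^2) = 0.101424 + 0.013145 + 0.006856 + 0.038987 + 0.082153 = 0.242565
D = 1 - 0.242565 = 0.757435 ≈ 0.7574

0.7574


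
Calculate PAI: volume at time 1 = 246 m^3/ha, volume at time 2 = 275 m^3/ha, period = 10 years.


PAI = (V2 - V1) / period = (275 - 246) / 10 = 29 / 10 = 2.90 m^3/ha/yr

2.90 m^3/ha/yr


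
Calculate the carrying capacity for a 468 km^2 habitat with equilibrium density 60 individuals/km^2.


K = 60 * 468 = 28080 individuals

28080 individuals


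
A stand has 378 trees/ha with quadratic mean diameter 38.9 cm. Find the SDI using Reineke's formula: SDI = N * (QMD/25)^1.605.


QMD/25 = 38.9/25 = 1.556
(1.556)^1.605 = exp(1.605 * ln(1.556)) = exp(1.605 * 0.442118) = exp(0.709599) = 2.03318
SDI = 378 * 2.03318 = 768.542 ≈ 769

769


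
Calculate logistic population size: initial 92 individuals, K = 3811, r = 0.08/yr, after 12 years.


(K - N0)/N0 = (3811 - 92)/92 = 3719/92 = 40.4239
r*t = 0.08 * 12 = 0.96; exp(-0.96) = 0.382893
40.4239 * 0.382893 = 15.4780
1 + 15.4780 = 16.4780
N = 3811 / 16.4780 = 231.278 ≈ 231

231


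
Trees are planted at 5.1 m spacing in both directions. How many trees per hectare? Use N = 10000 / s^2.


N = 10000 / 5.1^2 = 10000 / 26.01 = 384.468 ≈ 384 trees/ha

384 trees/ha


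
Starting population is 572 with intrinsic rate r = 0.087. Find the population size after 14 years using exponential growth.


r*t = 0.087 * 14 = 1.218
exp(1.218) = 3.38042
N = 572 * 3.38042 = 1933.60 ≈ 1934

1934


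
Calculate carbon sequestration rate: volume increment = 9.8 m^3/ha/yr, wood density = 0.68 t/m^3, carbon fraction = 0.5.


C = 9.8 * 0.68 * 0.5 = 3.332 ≈ 3.33 t C/ha/yr

3.33 t C/ha/yr


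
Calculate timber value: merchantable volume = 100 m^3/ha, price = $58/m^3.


Value = 100 * 58 = $5800/ha

$5800/ha


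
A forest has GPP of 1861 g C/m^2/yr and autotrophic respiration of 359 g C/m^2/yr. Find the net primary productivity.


NPP = GPP - Ra = 1861 - 359 = 1502 g C/m^2/yr

1502 g C/m^2/yr


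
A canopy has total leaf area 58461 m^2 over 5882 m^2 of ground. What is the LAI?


LAI = 58461 / 5882 = 9.9390 ≈ 9.94

9.94


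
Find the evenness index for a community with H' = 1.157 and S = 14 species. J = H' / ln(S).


ln(14) = 2.63906
J = H' / ln(S) = 1.157 / 2.63906 = 0.438414 ≈ 0.4384

0.4384


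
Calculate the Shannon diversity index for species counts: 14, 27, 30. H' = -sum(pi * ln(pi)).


Total N = 14 + 27 + 30 = 71
Per-species terms:
  p = 14/71 = 0.197183; ln(p) = -1.623623; p*ln(p) = 0.197183 * (-1.623623) = -0.320151
  p = 27/71 = 0.380282; ln(p) = -0.966842; p*ln(p) = 0.380282 * (-0.966842) = -0.367673
  p = 30/71 = 0.422535; ln(p) = -0.861483; p*ln(p) = 0.422535 * (-0.861483) = -0.364007
sum(p*ln(p)) = (-0.320151) + (-0.367673) + (-0.364007) = -1.051831
H' = -(-1.051831) = 1.051831 ≈ 1.0518

1.0518


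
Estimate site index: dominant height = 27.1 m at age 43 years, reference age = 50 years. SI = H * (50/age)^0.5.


50/43 = 1.16279
(1.16279)^0.5 = 1.07833
SI = 27.1 * 1.07833 = 29.2227 ≈ 29.2 m

29.2 m


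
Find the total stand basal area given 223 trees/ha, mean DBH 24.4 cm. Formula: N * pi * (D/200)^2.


(D/200)^2 = (24.4/200)^2 = 0.122^2 = 0.014884
Individual BA = 3.141593 * 0.014884 = 0.0467595 m^2
Stand BA = 223 * 0.0467595 = 10.4274 ≈ 10.43 m^2/ha

10.43 m^2/ha


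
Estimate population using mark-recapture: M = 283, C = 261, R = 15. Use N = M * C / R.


N = M * C / R = 283 * 261 / 15 = 73863 / 15 = 4924.20 ≈ 4924

4924 individuals


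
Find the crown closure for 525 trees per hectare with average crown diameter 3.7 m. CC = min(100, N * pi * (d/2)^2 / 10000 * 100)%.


(d/2)^2 = (3.7/2)^2 = 1.85^2 = 3.4225
Crown area = 3.141593 * 3.4225 = 10.7521 m^2
N * area / 10000 * 100 = 525 * 10.7521 / 10000 * 100 = 56.4485
CC = min(100, 56.4485) = 56.4485 ≈ 56.4%

56.4%


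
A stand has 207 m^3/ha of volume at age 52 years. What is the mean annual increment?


MAI = 207 / 52 = 3.9808 ≈ 3.98 m^3/ha/yr

3.98 m^3/ha/yr


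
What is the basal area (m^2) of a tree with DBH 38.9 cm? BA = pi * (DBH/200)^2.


D/200 = 38.9/200 = 0.1945 m
(D/200)^2 = 0.1945^2 = 0.03783025
BA = 3.141593 * 0.03783025 = 0.118847 ≈ 0.1188 m^2

0.1188 m^2


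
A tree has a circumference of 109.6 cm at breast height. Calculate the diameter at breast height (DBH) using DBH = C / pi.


DBH = C / pi = 109.6 / 3.141593 = 34.8868 ≈ 34.89 cm

34.89 cm


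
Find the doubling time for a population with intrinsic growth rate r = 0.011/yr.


td = ln(2) / 0.011 = 0.693147 / 0.011 = 63.0134 ≈ 63.0 years

63.0 years


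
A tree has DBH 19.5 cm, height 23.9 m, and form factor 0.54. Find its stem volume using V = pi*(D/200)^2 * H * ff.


(D/200)^2 = (19.5/200)^2 = 0.0975^2 = 0.00950625
BA = 3.141593 * 0.00950625 = 0.0298648 m^2
V = 0.0298648 * 23.9 * 0.54 = 0.385435 ≈ 0.385 m^3

0.385 m^3


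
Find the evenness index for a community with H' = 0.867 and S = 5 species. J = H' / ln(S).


ln(5) = 1.60944
J = H' / ln(S) = 0.867 / 1.60944 = 0.538697 ≈ 0.5387

0.5387


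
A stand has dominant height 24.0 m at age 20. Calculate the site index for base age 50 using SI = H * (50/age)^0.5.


50/20 = 2.50000
(2.50000)^0.5 = 1.58114
SI = 24.0 * 1.58114 = 37.9474 ≈ 37.9 m

37.9 m


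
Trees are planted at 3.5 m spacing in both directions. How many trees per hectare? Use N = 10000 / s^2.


N = 10000 / 3.5^2 = 10000 / 12.25 = 816.327 ≈ 816 trees/ha

816 trees/ha


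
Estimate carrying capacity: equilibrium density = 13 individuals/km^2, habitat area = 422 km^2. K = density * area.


K = 13 * 422 = 5486 individuals

5486 individuals


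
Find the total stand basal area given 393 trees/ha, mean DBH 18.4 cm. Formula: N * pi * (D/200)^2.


(D/200)^2 = (18.4/200)^2 = 0.092^2 = 0.008464
Individual BA = 3.141593 * 0.008464 = 0.0265904 m^2
Stand BA = 393 * 0.0265904 = 10.4500 ≈ 10.45 m^2/ha

10.45 m^2/ha


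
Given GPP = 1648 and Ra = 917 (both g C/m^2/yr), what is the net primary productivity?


NPP = GPP - Ra = 1648 - 917 = 731 g C/m^2/yr

731 g C/m^2/yr


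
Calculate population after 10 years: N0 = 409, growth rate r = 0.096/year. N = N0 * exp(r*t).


r*t = 0.096 * 10 = 0.96
exp(0.96) = 2.61170
N = 409 * 2.61170 = 1068.19 ≈ 1068

1068


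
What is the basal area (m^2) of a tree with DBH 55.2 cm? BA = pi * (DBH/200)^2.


D/200 = 55.2/200 = 0.276 m
(D/200)^2 = 0.276^2 = 0.076176
BA = 3.141593 * 0.076176 = 0.239314 ≈ 0.2393 m^2

0.2393 m^2


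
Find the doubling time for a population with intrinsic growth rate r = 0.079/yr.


td = ln(2) / 0.079 = 0.693147 / 0.079 = 8.77401 ≈ 8.8 years

8.8 years


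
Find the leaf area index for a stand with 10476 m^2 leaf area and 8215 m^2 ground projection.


LAI = 10476 / 8215 = 1.2752 ≈ 1.28

1.28


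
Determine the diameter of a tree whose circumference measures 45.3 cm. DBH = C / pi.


DBH = C / pi = 45.3 / 3.141593 = 14.4194 ≈ 14.42 cm

14.42 cm


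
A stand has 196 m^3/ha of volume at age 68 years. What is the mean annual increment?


MAI = 196 / 68 = 2.8824 ≈ 2.88 m^3/ha/yr

2.88 m^3/ha/yr


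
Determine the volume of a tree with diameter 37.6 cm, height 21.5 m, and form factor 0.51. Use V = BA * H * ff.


(D/200)^2 = (37.6/200)^2 = 0.188^2 = 0.035344
BA = 3.141593 * 0.035344 = 0.111036 m^2
V = 0.111036 * 21.5 * 0.51 = 1.21751 ≈ 1.218 m^3

1.218 m^3


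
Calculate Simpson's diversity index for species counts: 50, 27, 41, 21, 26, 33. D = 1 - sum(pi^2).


Total N = 50 + 27 + 41 + 21 + 26 + 33 = 198
Per-species terms:
  p = 50/198 = 0.252525; p^2 = 0.252525^2 = 0.063769
  p = 27/198 = 0.136364; p^2 = 0.136364^2 = 0.018595
  p = 41/198 = 0.207071; p^2 = 0.207071^2 = 0.042878
  p = 21/198 = 0.106061; p^2 = 0.106061^2 = 0.011249
  p = 26/198 = 0.131313; p^2 = 0.131313^2 = 0.017243
  p = 33/198 = 0.166667; p^2 = 0.166667^2 = 0.027778
sum(p^2) = 0.063769 + 0.018595 + 0.042878 + 0.011249 + 0.017243 + 0.027778 = 0.181512
D = 1 - 0.181512 = 0.818488 ≈ 0.8185

0.8185


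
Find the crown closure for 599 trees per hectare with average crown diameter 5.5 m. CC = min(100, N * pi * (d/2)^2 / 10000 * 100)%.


(d/2)^2 = (5.5/2)^2 = 2.75^2 = 7.5625
Crown area = 3.141593 * 7.5625 = 23.7583 m^2
N * area / 10000 * 100 = 599 * 23.7583 / 10000 * 100 = 142.312
CC = min(100, 142.312) = 100%

100%


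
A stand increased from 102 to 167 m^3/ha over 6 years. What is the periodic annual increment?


PAI = (V2 - V1) / period = (167 - 102) / 6 = 65 / 6 = 10.8333 ≈ 10.83 m^3/ha/yr

10.83 m^3/ha/yr


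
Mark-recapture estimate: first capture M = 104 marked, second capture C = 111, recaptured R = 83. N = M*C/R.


N = M * C / R = 104 * 111 / 83 = 11544 / 83 = 139.08 ≈ 139

139 individuals


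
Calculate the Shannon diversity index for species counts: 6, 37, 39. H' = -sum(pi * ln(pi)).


Total N = 6 + 37 + 39 = 82
Per-species terms:
  p = 6/82 = 0.073171; ln(p) = -2.614956; p*ln(p) = 0.073171 * (-2.614956) = -0.191339
  p = 37/82 = 0.451220; ln(p) = -0.795800; p*ln(p) = 0.451220 * (-0.795800) = -0.359081
  p = 39/82 = 0.475610; ln(p) = -0.743157; p*ln(p) = 0.475610 * (-0.743157) = -0.353453
sum(p*ln(p)) = (-0.191339) + (-0.359081) + (-0.353453) = -0.903873
H' = -(-0.903873) = 0.903873 ≈ 0.9039

0.9039


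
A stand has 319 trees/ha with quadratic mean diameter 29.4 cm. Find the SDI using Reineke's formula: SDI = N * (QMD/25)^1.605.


QMD/25 = 29.4/25 = 1.176
(1.176)^1.605 = exp(1.605 * ln(1.176)) = exp(1.605 * 0.162119) = exp(0.260201) = 1.29719
SDI = 319 * 1.29719 = 413.804 ≈ 414

414


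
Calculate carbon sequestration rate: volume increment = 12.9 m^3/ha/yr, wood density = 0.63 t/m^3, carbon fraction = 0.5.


C = 12.9 * 0.63 * 0.5 = 4.0635 ≈ 4.06 t C/ha/yr

4.06 t C/ha/yr


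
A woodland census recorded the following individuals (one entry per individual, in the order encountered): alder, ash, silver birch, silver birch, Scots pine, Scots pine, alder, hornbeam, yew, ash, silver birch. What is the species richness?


Total individuals logged = 11
Distinct species (count of individuals): alder (2), ash (2), silver birch (3), Scots pine (2), hornbeam (1), yew (1)
Species richness = number of distinct species = 6

6


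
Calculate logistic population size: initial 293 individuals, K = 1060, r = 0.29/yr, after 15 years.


(K - N0)/N0 = (1060 - 293)/293 = 767/293 = 2.61775
r*t = 0.29 * 15 = 4.35; exp(-4.35) = 0.0129068
2.61775 * 0.0129068 = 0.0337868
1 + 0.0337868 = 1.03379
N = 1060 / 1.03379 = 1025.35 ≈ 1025

1025


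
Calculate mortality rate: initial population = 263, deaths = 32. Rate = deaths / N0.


Mortality rate = 32 / 263 = 0.121673 ≈ 0.1217

0.1217


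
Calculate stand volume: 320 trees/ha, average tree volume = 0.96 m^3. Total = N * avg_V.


V_stand = 320 * 0.96 = 307.2 m^3/ha

307.2 m^3/ha


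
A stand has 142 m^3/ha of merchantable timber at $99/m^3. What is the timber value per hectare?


Value = 142 * 99 = $14058/ha

$14058/ha


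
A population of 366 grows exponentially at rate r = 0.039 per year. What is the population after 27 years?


r*t = 0.039 * 27 = 1.053
exp(1.053) = 2.86624
N = 366 * 2.86624 = 1049.04 ≈ 1049

1049


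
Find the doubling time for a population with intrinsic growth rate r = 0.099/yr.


td = ln(2) / 0.099 = 0.693147 / 0.099 = 7.00148 ≈ 7.0 years

7.0 years


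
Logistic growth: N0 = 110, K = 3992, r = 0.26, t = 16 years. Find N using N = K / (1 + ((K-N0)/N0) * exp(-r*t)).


(K - N0)/N0 = (3992 - 110)/110 = 3882/110 = 35.2909
r*t = 0.26 * 16 = 4.16; exp(-4.16) = 0.0156076
35.2909 * 0.0156076 = 0.550806
1 + 0.550806 = 1.55081
N = 3992 / 1.55081 = 2574.14 ≈ 2574

2574


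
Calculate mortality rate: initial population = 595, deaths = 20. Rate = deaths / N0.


Mortality rate = 20 / 595 = 0.033613 ≈ 0.0336

0.0336


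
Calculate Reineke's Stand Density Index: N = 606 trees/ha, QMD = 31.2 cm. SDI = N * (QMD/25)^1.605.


QMD/25 = 31.2/25 = 1.248
(1.248)^1.605 = exp(1.605 * ln(1.248)) = exp(1.605 * 0.221542) = exp(0.355575) = 1.42700
SDI = 606 * 1.42700 = 864.762 ≈ 865

865


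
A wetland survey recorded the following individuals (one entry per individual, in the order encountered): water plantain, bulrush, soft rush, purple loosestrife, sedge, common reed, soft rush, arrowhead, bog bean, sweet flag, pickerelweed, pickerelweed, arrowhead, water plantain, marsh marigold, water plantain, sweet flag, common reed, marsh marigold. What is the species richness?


Total individuals logged = 19
Distinct species (count of individuals): water plantain (3), bulrush (1), soft rush (2), purple loosestrife (1), sedge (1), common reed (2), arrowhead (2), bog bean (1), sweet flag (2), pickerelweed (2), marsh marigold (2)
Species richness = number of distinct species = 11

11


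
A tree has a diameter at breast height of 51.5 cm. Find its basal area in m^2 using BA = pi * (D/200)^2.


D/200 = 51.5/200 = 0.2575 m
(D/200)^2 = 0.2575^2 = 0.06630625
BA = 3.141593 * 0.06630625 = 0.208307 ≈ 0.2083 m^2

0.2083 m^2


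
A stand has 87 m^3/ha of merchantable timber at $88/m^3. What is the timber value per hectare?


Value = 87 * 88 = $7656/ha

$7656/ha
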